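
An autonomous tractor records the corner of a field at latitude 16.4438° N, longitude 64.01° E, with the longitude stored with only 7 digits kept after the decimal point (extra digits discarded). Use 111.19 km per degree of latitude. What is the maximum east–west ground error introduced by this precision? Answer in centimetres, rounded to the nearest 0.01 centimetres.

Truncating at 7 decimal places can drop up to a full unit in the last place, so the longitude may be off by as much as 1e-07°.
At latitude 16.4438° a degree of longitude spans 111190 m × cos 16.4438° = 111190 × 0.9591 ≈ 106642 m.
So at most 1e-07° × 106642 ≈ 0.0106642 m east–west.
That is 0.0106642 m = 1.0664 cm.

1.07 centimetres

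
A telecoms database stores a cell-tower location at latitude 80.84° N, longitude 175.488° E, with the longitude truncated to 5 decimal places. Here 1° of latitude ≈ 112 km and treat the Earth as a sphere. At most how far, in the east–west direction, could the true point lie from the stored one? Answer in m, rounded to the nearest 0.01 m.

0.18 m

Truncating at 5 decimal places can drop up to a full unit in the last place, so the longitude may be off by as much as 1e-05°.
At latitude 80.84° a degree of longitude spans 112000 m × cos 80.84° = 112000 × 0.1592 ≈ 17829.5 m.
Maximum E–W displacement: 1e-05 × 17829.5 = 0.178295 m.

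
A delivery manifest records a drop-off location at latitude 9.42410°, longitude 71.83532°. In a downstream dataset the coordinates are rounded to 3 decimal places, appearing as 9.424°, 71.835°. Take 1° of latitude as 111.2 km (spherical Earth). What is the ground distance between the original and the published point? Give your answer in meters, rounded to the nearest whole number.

37 meters

The latitude changed by +0.00010° and the longitude by +0.00032°.
N–S: 0.00010° × 111200 m/° = 11.12 m.
East–west at this latitude: 0.00032° × 111200 × cos 9.424° ≈ 0.00032 × 109699 = 35.1037 m.
Combined displacement = (11.12² + 35.1037²)^½ ≈ 36.8229 m.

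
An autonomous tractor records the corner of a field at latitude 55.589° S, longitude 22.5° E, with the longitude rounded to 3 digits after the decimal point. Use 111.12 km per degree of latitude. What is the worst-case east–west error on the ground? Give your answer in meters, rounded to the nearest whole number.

Rounding to 3 decimal places leaves the longitude within ±0.0005° of the true value.
At latitude 55.589° a degree of longitude spans 111120 m × cos 55.589° = 111120 × 0.5651 ≈ 62796.7 m.
East–west error: 0.0005° × 62796.7 m/° ≈ 31.3984 m.

31 meters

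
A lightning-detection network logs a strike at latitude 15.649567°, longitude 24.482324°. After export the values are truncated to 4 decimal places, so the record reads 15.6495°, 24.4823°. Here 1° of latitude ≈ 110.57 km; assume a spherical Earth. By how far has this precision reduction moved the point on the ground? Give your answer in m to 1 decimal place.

The latitude changed by +0.000067° and the longitude by +0.000024°.
N–S: 0.000067° × 110570 m/° = 7.40819 m.
E–W at 15.6495°: 0.000024° × 110570 × cos 15.6495° = 0.000024 × 110570 × 0.9629 ≈ 2.55531 m.
Hypotenuse of the two orthogonal shifts: √(7.40819² + 2.55531²) = 7.83651 m.

7.8 m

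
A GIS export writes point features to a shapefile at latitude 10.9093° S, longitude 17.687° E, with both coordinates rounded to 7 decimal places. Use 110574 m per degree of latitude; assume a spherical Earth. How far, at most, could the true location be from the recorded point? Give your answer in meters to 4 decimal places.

0.0077 meters

Rounding to 7 decimal places leaves each coordinate within ±5e-08° of the true value.
N–S: 5e-08° × 110574 m/° = 0.0055287 m.
E–W at 10.9093°: 5e-08° × 110574 × cos 10.9093° = 5e-08 × 110574 × 0.9819 ≈ 0.00542879 m.
Combining orthogonally: (0.0055287² + 0.00542879²)^½ ≈ 0.00774843 m.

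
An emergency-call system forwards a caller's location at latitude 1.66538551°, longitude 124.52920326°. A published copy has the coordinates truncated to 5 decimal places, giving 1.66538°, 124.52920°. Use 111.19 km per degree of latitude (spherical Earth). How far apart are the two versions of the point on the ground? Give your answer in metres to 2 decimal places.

The latitude changed by +0.00000551° and the longitude by +0.00000326°.
North–south shift: 0.00000551 × 111190 = 0.612657 m.
E–W at 1.66538°: 0.00000326° × 111190 × cos 1.66538° = 0.00000326 × 111190 × 0.9996 ≈ 0.362326 m.
Combined displacement = (0.612657² + 0.362326²)^½ ≈ 0.711779 m.

0.71 metres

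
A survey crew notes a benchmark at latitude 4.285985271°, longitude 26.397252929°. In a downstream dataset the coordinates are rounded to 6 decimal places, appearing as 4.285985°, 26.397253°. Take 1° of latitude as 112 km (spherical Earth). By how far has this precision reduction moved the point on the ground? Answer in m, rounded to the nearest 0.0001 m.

The latitude changed by +0.000000271° and the longitude by -0.000000071°.
N–S: 0.000000271° × 112000 m/° = 0.030352 m.
E–W at 4.28599°: -0.000000071° × 112000 × cos 4.28599° = -0.000000071 × 112000 × 0.9972 ≈ -0.00792976 m.
Distance: √(0.030352² + 0.00792976²) ≈ 0.0313708 m.

0.0314 m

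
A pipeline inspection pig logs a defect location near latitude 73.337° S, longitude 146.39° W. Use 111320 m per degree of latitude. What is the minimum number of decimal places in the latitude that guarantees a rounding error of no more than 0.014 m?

7 decimal places

One degree of latitude covers 111320 m.
Rounding to N decimal places gives at most 0.5 × 10⁻ᴺ degrees of error, i.e. 0.5 × 10⁻ᴺ × 111320 m.
Setting 55660 × 10⁻ᴺ ≤ 0.014 gives 10ᴺ ≥ 3.976e+06, i.e. N ≥ 6.60.
At 6 places the error can reach 0.0557 m, but 7 places keeps it to 0.00557 m.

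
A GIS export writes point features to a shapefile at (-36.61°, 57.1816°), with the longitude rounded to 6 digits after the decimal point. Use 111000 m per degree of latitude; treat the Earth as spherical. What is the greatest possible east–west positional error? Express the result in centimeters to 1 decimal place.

Rounding to 6 decimal places leaves the longitude within ±5e-07° of the true value.
At latitude 36.61° a degree of longitude spans 111000 m × cos 36.61° = 111000 × 0.8027 ≈ 89101.2 m.
East–west error: 5e-07° × 89101.2 m/° ≈ 0.0445506 m.
That is 0.0445506 m = 4.4551 cm.

4.5 centimeters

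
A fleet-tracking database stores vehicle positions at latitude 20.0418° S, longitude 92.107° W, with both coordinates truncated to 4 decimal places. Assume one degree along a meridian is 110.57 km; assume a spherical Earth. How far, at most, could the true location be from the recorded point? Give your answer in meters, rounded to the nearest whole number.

Truncating at 4 decimal places can drop up to a full unit in the last place, so each coordinate may be off by as much as 0.0001°.
North–south component: 0.0001° × 110570 = 11.057 m.
E–W at 20.0418°: 0.0001° × 110570 × cos 20.0418° = 0.0001 × 110570 × 0.9394 ≈ 10.3874 m.
Worst case both components are at the extreme and orthogonal: √(11.057² + 10.3874²) ≈ 15.1709 m.

15 meters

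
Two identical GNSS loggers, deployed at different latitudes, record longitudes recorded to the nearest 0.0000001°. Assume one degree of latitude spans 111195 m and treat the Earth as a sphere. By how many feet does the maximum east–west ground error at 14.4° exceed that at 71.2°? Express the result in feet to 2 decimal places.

0.01 feet

Rounding to 7 decimal places leaves the longitude within ±5e-08° of the true value.
Error at 14.4° = 5e-08° × 111195 × cos 14.4° ≈ 0.0055597 × 0.9686 = 0.0053851 m.
Error at 71.2° = 5e-08° × 111195 × cos 71.2° ≈ 0.0055597 × 0.3223 = 0.0017917 m.
Difference: 0.0053851 − 0.0017917 = 0.0035934 m.
In feet: 0.00359336 m ÷ 0.3048 ≈ 0.011789 ft.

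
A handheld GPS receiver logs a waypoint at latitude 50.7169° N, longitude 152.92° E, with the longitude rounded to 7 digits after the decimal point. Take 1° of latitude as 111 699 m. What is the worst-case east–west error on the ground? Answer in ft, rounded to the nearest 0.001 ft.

Rounding to 7 decimal places leaves the longitude within ±5e-08° of the true value.
Parallels shrink by cos φ, so at 50.7169° a degree of longitude is 111699 × 0.6332 ≈ 70722.5 m.
So at most 5e-08° × 70722.5 ≈ 0.00353613 m east–west.
In feet: 0.00353613 m ÷ 0.3048 ≈ 0.011601 ft.

0.012 ft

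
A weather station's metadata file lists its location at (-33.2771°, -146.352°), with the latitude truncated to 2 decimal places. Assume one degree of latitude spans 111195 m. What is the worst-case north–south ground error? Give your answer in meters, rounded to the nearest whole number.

1112 meters

Truncating at 2 decimal places can drop up to a full unit in the last place, so the latitude may be off by as much as 0.01°.
So the N–S error is at most 0.01 × 111195 = 1111.95 m.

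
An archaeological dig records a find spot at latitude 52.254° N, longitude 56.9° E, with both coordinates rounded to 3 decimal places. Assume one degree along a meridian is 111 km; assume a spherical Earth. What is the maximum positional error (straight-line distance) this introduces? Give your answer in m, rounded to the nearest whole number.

Rounding to 3 decimal places leaves each coordinate within ±0.0005° of the true value.
North–south component: 0.0005° × 111000 = 55.5 m.
E–W at 52.254°: 0.0005° × 111000 × cos 52.254° = 0.0005 × 111000 × 0.6122 ≈ 33.975 m.
Worst case both components are at the extreme and orthogonal: √(55.5² + 33.975²) ≈ 65.0734 m.

65 m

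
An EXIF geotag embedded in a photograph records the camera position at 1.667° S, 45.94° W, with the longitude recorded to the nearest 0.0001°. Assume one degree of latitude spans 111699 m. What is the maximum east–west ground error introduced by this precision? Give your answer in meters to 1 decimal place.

Rounding to 4 decimal places leaves the longitude within ±5e-05° of the true value.
Parallels shrink by cos φ, so at 1.667° a degree of longitude is 111699 × 0.9996 ≈ 111652 m.
Maximum E–W displacement: 5e-05 × 111652 = 5.58259 m.

5.6 meters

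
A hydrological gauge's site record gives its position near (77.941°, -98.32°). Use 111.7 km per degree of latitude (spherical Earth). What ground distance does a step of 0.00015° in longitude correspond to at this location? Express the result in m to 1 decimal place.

3.5 m

0.00015° of longitude at 77.941° is 0.00015 × 111700 × cos 77.941° ≈ 0.00015 × 23336.2 = 3.50043 m.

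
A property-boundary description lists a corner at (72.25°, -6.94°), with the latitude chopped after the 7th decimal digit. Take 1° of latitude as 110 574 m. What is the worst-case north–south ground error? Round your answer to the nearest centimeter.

1 centimeters

Truncating at 7 decimal places can drop up to a full unit in the last place, so the latitude may be off by as much as 1e-07°.
So the N–S error is at most 1e-07 × 110574 = 0.0110574 m.
That is 0.0110574 m = 1.1057 cm.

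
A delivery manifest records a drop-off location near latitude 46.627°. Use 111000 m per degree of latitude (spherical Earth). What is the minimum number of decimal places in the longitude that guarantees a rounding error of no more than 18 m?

At 46.627° one degree of longitude covers 111000 × cos 46.627° ≈ 111000 × 0.6867 ≈ 76228.7 m.
N decimal places → at most half a unit in the last place, 0.5 × 10⁻ᴺ° = 76228.7/2 × 10⁻ᴺ m.
Need 0.5 × 76228.7 × 10⁻ᴺ ≤ 18 → 10⁻ᴺ ≤ 4.723e-04, so N ≥ 3.33.
At 3 places the error can reach 38.1 m, but 4 places keeps it to 3.81 m.

4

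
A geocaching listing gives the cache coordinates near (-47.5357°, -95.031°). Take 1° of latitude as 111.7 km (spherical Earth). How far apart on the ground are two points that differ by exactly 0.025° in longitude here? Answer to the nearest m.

At 47.5357° a degree of longitude is 111700 × cos 47.5357° ≈ 75412.1 m, so 0.025° corresponds to 1885.3 m.

1885 m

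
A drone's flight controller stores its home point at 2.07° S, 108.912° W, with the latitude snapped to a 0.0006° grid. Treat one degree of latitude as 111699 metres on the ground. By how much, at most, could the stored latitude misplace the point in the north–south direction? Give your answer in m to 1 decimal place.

33.5 m

With a 0.0006° grid the true value lies within half a step, ±0.0006°/2 = ±0.0003°, of the stored one.
North–south distance: 0.0003° × 111699 m/° = 33.5097 m.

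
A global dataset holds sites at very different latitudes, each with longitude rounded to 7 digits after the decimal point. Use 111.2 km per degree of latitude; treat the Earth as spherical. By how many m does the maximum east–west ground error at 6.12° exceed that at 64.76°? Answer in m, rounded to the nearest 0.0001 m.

0.0032 m

Rounding to 7 decimal places leaves the longitude within ±5e-08° of the true value.
At 6.12°: 5e-08° × 111200 × cos 6.12° = 5e-08 × 111200 × 0.9943 ≈ 0.0055283 m.
At 64.76°: 5e-08° × 111200 × cos 64.76° = 5e-08 × 111200 × 0.4264 ≈ 0.0023708 m.
So the lower-latitude error exceeds the higher by 0.0055283 − 0.0023708 = 0.0031575 m.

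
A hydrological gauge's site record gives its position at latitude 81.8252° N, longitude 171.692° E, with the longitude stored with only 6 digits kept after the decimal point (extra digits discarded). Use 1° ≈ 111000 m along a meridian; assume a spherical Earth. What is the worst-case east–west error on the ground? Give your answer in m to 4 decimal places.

Truncating at 6 decimal places can drop up to a full unit in the last place, so the longitude may be off by as much as 1e-06°.
One degree of longitude at 81.8252° is 111000 × cos 81.8252° ≈ 111000 × 0.1422 = 15783.5 m.
So at most 1e-06° × 15783.5 ≈ 0.0157835 m east–west.

0.0158 m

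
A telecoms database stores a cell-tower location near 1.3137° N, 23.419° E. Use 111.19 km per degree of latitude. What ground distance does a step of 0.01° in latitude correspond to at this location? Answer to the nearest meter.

0.01° × 111190 m/° = 1111.9 m.

1112 meters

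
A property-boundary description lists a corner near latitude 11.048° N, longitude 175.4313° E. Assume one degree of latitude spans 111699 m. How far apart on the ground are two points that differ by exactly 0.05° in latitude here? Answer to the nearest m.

0.05° × 111699 m/° = 5584.95 m.

5585 m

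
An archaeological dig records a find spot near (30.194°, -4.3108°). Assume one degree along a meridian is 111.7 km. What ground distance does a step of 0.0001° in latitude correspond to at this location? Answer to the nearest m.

11 m

0.0001° × 111700 m/° = 11.17 m.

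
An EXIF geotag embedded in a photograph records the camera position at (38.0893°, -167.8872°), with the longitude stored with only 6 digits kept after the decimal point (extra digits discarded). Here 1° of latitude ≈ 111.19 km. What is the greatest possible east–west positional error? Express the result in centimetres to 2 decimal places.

8.75 centimetres

Truncating at 6 decimal places can drop up to a full unit in the last place, so the longitude may be off by as much as 1e-06°.
At latitude 38.0893° a degree of longitude spans 111190 m × cos 38.0893° = 111190 × 0.7871 ≈ 87512.1 m.
Maximum E–W displacement: 1e-06 × 87512.1 = 0.0875121 m.
That is 0.0875121 m = 8.7512 cm.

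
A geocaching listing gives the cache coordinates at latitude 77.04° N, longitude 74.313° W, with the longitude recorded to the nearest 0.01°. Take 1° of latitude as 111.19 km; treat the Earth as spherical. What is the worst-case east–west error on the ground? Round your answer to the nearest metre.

Rounding to 2 decimal places leaves the longitude within ±0.005° of the true value.
At latitude 77.04° a degree of longitude spans 111190 m × cos 77.04° = 111190 × 0.2243 ≈ 24936.7 m.
East–west error: 0.005° × 24936.7 m/° ≈ 124.683 m.

125 metres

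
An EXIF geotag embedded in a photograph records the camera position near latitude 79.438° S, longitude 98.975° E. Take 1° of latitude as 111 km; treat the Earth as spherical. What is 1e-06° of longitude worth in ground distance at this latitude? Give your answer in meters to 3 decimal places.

1e-06° of longitude at 79.438° is 1e-06 × 111000 × cos 79.438° ≈ 1e-06 × 20346.2 = 0.0203462 m.

0.020 meters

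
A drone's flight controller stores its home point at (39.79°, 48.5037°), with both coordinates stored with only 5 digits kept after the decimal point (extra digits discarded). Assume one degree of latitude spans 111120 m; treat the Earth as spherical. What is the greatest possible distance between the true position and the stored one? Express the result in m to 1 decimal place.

1.4 m

Truncating at 5 decimal places can drop up to a full unit in the last place, so each coordinate may be off by as much as 1e-05°.
North–south component: 1e-05° × 111120 = 1.1112 m.
East–west component at 39.79°: 1e-05° × 111120 × cos 39.79° ≈ 1e-05 × 85384.1 ≈ 0.853841 m.
Combining orthogonally: (1.1112² + 0.853841²)^½ ≈ 1.40136 m.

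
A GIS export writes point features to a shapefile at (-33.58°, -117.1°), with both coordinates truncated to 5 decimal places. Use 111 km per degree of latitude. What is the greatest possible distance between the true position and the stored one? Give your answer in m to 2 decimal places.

Truncating at 5 decimal places can drop up to a full unit in the last place, so each coordinate may be off by as much as 1e-05°.
N–S: 1e-05° × 111000 m/° = 1.11 m.
E–W at 33.58°: 1e-05° × 111000 × cos 33.58° = 1e-05 × 111000 × 0.8331 ≈ 0.924757 m.
Worst case both components are at the extreme and orthogonal: √(1.11² + 0.924757²) ≈ 1.44474 m.

1.44 m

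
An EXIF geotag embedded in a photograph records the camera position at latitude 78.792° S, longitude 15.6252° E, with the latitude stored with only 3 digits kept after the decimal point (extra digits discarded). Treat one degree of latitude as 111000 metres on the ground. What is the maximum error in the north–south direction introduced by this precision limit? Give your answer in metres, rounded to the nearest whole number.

111 metres

Truncating at 3 decimal places can drop up to a full unit in the last place, so the latitude may be off by as much as 0.001°.
So the N–S error is at most 0.001 × 111000 = 111 m.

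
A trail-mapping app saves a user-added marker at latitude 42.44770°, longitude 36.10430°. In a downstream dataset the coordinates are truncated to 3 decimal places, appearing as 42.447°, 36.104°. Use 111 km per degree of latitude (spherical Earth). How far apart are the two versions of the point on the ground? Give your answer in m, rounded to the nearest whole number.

81 m

Δlat = 42.44770 − 42.447 = +0.00070°; Δlon = 36.10430 − 36.104 = +0.00030°.
N–S: 0.00070° × 111000 m/° = 77.7 m.
East–west at this latitude: 0.00030° × 111000 × cos 42.447° ≈ 0.00030 × 81907.1 = 24.5721 m.
Distance: √(77.7² + 24.5721²) ≈ 81.4928 m.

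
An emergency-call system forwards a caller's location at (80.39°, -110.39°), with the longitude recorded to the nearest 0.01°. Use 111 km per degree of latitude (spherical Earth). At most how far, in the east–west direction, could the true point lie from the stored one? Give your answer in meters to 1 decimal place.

92.7 meters

Rounding to 2 decimal places leaves the longitude within ±0.005° of the true value.
Parallels shrink by cos φ, so at 80.39° a degree of longitude is 111000 × 0.1669 ≈ 18530.4 m.
Maximum E–W displacement: 0.005 × 18530.4 = 92.6522 m.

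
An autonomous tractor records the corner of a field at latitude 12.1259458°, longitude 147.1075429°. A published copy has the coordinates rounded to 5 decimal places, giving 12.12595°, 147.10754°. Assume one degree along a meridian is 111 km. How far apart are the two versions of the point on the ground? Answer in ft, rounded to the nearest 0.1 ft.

1.8 ft

The latitude changed by -0.0000042° and the longitude by +0.0000029°.
N–S: -0.0000042° × 111000 m/° = -0.4662 m.
E–W at 12.1259°: 0.0000029° × 111000 × cos 12.1259° = 0.0000029 × 111000 × 0.9777 ≈ 0.314718 m.
Combined displacement = (0.4662² + 0.314718²)^½ ≈ 0.562485 m.
Converting: 0.562485 m × 3.2808 ft/m ≈ 1.8454 ft.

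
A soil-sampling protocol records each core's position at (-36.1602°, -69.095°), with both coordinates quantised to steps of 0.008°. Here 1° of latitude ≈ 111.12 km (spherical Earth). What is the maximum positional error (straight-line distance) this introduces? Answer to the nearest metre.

571 metres

With a 0.008° grid the true value lies within half a step, ±0.008°/2 = ±0.004°, of the stored one.
Latitude error → 0.004 × 111120 = 444.48 m along the meridian.
East–west component at 36.1602°: 0.004° × 111120 × cos 36.1602° ≈ 0.004 × 89715 ≈ 358.86 m.
Combining orthogonally: (444.48² + 358.86²)^½ ≈ 571.264 m.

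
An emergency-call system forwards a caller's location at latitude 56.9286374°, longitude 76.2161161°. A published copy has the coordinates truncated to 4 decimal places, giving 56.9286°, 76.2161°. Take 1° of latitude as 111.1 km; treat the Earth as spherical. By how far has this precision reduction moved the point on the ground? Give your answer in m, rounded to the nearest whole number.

The latitude changed by +0.0000374° and the longitude by +0.0000161°.
North–south shift: 0.0000374 × 111100 = 4.15514 m.
East–west at this latitude: 0.0000161° × 111100 × cos 56.9286° ≈ 0.0000161 × 60625.5 = 0.97607 m.
Hypotenuse of the two orthogonal shifts: √(4.15514² + 0.97607²) = 4.26824 m.

4 m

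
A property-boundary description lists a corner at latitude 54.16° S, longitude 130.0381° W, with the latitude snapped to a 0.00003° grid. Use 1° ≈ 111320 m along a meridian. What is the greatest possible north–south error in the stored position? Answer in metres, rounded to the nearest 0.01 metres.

1.67 metres

With a 0.00003° grid the true value lies within half a step, ±0.00003°/2 = ±1.5e-05°, of the stored one.
So the N–S error is at most 1.5e-05 × 111320 = 1.6698 m.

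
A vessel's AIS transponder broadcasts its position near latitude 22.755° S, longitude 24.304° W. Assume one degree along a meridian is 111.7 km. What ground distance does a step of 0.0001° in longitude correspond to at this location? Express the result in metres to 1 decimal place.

10.3 metres

One degree of longitude here spans 111700 × cos 22.755° = 111700 × 0.9222 ≈ 103006 m; 0.0001° of that is 10.3006 m.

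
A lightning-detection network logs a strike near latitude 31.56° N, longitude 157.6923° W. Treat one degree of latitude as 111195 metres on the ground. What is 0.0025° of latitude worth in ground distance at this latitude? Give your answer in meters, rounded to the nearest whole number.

0.0025° × 111195 m/° = 277.988 m.

278 meters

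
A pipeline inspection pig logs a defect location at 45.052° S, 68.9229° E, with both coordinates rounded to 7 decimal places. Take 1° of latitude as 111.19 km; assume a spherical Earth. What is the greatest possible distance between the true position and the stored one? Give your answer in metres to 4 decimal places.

0.0068 metres

Rounding to 7 decimal places leaves each coordinate within ±5e-08° of the true value.
North–south component: 5e-08° × 111190 = 0.0055595 m.
Longitude error → 5e-08 × 111190 × cos 45.052° = 5e-08 × 111190 × 0.7065 ≈ 0.00392759 m.
The two errors are perpendicular, so the maximum displacement is √(0.0055595² + 0.00392759²) ≈ 0.00680691 m.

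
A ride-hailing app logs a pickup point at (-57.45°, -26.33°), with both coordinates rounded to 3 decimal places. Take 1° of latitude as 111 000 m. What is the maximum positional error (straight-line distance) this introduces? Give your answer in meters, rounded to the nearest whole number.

63 meters

Rounding to 3 decimal places leaves each coordinate within ±0.0005° of the true value.
N–S: 0.0005° × 111000 m/° = 55.5 m.
Longitude error → 0.0005 × 111000 × cos 57.45° = 0.0005 × 111000 × 0.5380 ≈ 29.861 m.
The two errors are perpendicular, so the maximum displacement is √(55.5² + 29.861²) ≈ 63.0232 m.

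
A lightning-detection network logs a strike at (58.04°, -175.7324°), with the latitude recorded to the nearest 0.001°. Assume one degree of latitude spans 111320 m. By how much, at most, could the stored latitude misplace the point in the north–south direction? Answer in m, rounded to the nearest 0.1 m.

55.7 m

Rounding to 3 decimal places leaves the latitude within ±0.0005° of the true value.
North–south distance: 0.0005° × 111320 m/° = 55.66 m.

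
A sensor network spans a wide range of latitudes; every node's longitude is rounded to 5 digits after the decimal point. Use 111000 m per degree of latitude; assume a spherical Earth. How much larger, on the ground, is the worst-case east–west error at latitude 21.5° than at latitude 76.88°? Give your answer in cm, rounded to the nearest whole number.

Rounding to 5 decimal places leaves the longitude within ±5e-06° of the true value.
At 21.5°: 5e-06° × 111000 × cos 21.5° = 5e-06 × 111000 × 0.9304 ≈ 0.51638 m.
Error at 76.88° = 5e-06° × 111000 × cos 76.88° ≈ 0.555 × 0.2270 = 0.12598 m.
So the lower-latitude error exceeds the higher by 0.51638 − 0.12598 = 0.3904 m.
That is 0.390402 m = 39.04 cm.

39 cm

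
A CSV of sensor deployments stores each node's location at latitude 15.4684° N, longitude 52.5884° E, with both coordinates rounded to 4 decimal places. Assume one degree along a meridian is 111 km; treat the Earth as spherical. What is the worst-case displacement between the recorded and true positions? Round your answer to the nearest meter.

Rounding to 4 decimal places leaves each coordinate within ±5e-05° of the true value.
N–S: 5e-05° × 111000 m/° = 5.55 m.
E–W at 15.4684°: 5e-05° × 111000 × cos 15.4684° = 5e-05 × 111000 × 0.9638 ≈ 5.34897 m.
Combining orthogonally: (5.55² + 5.34897²)^½ ≈ 7.70804 m.

8 meters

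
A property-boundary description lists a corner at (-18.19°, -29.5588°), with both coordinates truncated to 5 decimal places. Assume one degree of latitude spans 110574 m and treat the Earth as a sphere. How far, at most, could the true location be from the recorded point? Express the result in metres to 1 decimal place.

Truncating at 5 decimal places can drop up to a full unit in the last place, so each coordinate may be off by as much as 1e-05°.
N–S: 1e-05° × 110574 m/° = 1.10574 m.
East–west component at 18.19°: 1e-05° × 110574 × cos 18.19° ≈ 1e-05 × 105048 ≈ 1.05048 m.
The two errors are perpendicular, so the maximum displacement is √(1.10574² + 1.05048²) ≈ 1.52518 m.

1.5 metres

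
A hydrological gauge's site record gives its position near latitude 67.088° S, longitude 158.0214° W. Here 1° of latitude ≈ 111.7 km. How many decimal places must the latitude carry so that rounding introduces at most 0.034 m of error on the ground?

7 decimal places

One degree of latitude covers 111700 m.
N decimal places → at most half a unit in the last place, 0.5 × 10⁻ᴺ° = 111700/2 × 10⁻ᴺ m.
Need 0.5 × 111700 × 10⁻ᴺ ≤ 0.034 → 10⁻ᴺ ≤ 6.088e-07, so N ≥ 6.22.
So 7 decimal places suffice (0.00558 m); 6 would allow up to 0.0558 m.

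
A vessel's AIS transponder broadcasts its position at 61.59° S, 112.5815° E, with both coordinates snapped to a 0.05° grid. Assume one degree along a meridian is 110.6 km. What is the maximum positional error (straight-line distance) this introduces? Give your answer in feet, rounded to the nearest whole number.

10046 feet

With a 0.05° grid the true value lies within half a step, ±0.05°/2 = ±0.025°, of the stored one.
North–south component: 0.025° × 110600 = 2765 m.
East–west component at 61.59°: 0.025° × 110600 × cos 61.59° ≈ 0.025 × 52621 ≈ 1315.53 m.
Combining orthogonally: (2765² + 1315.53²)^½ ≈ 3062 m.
Converting: 3062 m × 3.2808 ft/m ≈ 10046 ft.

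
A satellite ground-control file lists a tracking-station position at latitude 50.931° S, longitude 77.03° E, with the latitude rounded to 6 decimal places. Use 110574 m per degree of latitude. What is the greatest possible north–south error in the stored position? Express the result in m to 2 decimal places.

Rounding to 6 decimal places leaves the latitude within ±5e-07° of the true value.
North–south distance: 5e-07° × 110574 m/° = 0.055287 m.

0.06 m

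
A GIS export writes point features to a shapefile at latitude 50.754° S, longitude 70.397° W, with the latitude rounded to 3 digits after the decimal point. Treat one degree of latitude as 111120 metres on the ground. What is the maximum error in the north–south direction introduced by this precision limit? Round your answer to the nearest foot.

182 feet

Rounding to 3 decimal places leaves the latitude within ±0.0005° of the true value.
So the N–S error is at most 0.0005 × 111120 = 55.56 m.
Converting: 55.56 m × 3.2808 ft/m ≈ 182.28 ft.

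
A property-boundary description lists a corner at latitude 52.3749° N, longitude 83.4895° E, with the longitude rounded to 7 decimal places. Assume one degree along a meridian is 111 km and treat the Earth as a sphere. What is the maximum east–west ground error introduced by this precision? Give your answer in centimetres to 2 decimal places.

0.34 centimetres

Rounding to 7 decimal places leaves the longitude within ±5e-08° of the true value.
Parallels shrink by cos φ, so at 52.3749° a degree of longitude is 111000 × 0.6105 ≈ 67764.6 m.
Maximum E–W displacement: 5e-08 × 67764.6 = 0.00338823 m.
That is 0.00338823 m = 0.33882 cm.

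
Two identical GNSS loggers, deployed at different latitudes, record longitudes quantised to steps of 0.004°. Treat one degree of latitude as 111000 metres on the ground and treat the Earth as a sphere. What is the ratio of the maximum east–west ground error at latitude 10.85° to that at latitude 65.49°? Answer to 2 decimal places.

2.37

With a 0.004° grid the true value lies within half a step, ±0.004°/2 = ±0.002°, of the stored one.
Error at 10.85° = 0.002° × 111000 × cos 10.85° ≈ 222 × 0.9821 = 218.03 m.
Error at 65.49° = 0.002° × 111000 × cos 65.49° ≈ 222 × 0.4149 = 92.097 m.
Ratio: 218.03 / 92.097 = cos 10.85° / cos 65.49° ≈ 2.3674.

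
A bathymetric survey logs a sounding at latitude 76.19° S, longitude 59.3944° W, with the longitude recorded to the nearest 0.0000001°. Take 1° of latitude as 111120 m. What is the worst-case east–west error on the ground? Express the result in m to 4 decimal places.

Rounding to 7 decimal places leaves the longitude within ±5e-08° of the true value.
At latitude 76.19° a degree of longitude spans 111120 m × cos 76.19° = 111120 × 0.2387 ≈ 26524.7 m.
So at most 5e-08° × 26524.7 ≈ 0.00132623 m east–west.

0.0013 m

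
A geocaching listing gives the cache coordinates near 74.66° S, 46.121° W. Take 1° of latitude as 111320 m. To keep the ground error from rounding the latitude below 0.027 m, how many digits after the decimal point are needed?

7 decimal places

One degree of latitude covers 111320 m.
With N decimal places the half-ulp bound is 0.5·10⁻ᴺ°, or 0.5·10⁻ᴺ × 111320 m on the ground.
Setting 55660 × 10⁻ᴺ ≤ 0.027 gives 10ᴺ ≥ 2.061e+06, i.e. N ≥ 6.31.
At 6 places the error can reach 0.0557 m, but 7 places keeps it to 0.00557 m.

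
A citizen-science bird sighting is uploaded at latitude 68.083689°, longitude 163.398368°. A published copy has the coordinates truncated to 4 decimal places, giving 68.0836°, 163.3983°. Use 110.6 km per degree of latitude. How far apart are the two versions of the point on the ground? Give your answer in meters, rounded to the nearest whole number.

The latitude changed by +0.000089° and the longitude by +0.000068°.
N–S: 0.000089° × 110600 m/° = 9.8434 m.
East–west at this latitude: 0.000068° × 110600 × cos 68.0836° ≈ 0.000068 × 41281.8 = 2.80716 m.
Combined displacement = (9.8434² + 2.80716²)^½ ≈ 10.2359 m.

10 meters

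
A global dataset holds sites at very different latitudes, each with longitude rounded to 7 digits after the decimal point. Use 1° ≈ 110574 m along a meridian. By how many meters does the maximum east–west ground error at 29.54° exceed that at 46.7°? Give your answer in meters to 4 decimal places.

Rounding to 7 decimal places leaves the longitude within ±5e-08° of the true value.
At 29.54°: 5e-08° × 110574 × cos 29.54° = 5e-08 × 110574 × 0.8700 ≈ 0.00481 m.
Error at 46.7° = 5e-08° × 110574 × cos 46.7° ≈ 0.0055287 × 0.6858 = 0.0037917 m.
Difference: 0.00481 − 0.0037917 = 0.0010183 m.

0.0010 meters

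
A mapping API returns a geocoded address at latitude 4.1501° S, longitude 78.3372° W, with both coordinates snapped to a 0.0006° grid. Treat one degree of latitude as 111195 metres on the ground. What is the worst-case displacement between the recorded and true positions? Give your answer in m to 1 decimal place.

With a 0.0006° grid the true value lies within half a step, ±0.0006°/2 = ±0.0003°, of the stored one.
Latitude error → 0.0003 × 111195 = 33.3585 m along the meridian.
East–west component at 4.1501°: 0.0003° × 111195 × cos 4.1501° ≈ 0.0003 × 110903 ≈ 33.271 m.
The two errors are perpendicular, so the maximum displacement is √(33.3585² + 33.271²) ≈ 47.1142 m.

47.1 m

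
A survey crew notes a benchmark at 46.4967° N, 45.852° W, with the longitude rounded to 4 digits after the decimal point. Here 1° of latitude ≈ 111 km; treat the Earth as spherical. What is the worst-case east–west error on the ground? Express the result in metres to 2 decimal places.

Rounding to 4 decimal places leaves the longitude within ±5e-05° of the true value.
One degree of longitude at 46.4967° is 111000 × cos 46.4967° ≈ 111000 × 0.6884 = 76412 m.
Maximum E–W displacement: 5e-05 × 76412 = 3.8206 m.

3.82 metres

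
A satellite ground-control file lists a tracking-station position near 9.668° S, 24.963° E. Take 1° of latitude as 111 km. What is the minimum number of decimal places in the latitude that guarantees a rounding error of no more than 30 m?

One degree of latitude covers 111000 m.
With N decimal places the half-ulp bound is 0.5·10⁻ᴺ°, or 0.5·10⁻ᴺ × 111000 m on the ground.
Setting 55500 × 10⁻ᴺ ≤ 30 gives 10ᴺ ≥ 1850, i.e. N ≥ 3.27.
N = 3 would give 55.5 m (too coarse); N = 4 gives 5.55 m ≤ 30 m.

4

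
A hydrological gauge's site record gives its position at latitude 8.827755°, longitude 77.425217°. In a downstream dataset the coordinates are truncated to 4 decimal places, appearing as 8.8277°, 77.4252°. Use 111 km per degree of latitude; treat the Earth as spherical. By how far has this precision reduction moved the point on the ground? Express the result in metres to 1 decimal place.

6.4 metres

Δlat = 8.827755 − 8.8277 = +0.000055°; Δlon = 77.425217 − 77.4252 = +0.000017°.
North–south shift: 0.000055 × 111000 = 6.105 m.
E–W at 8.8277°: 0.000017° × 111000 × cos 8.8277° = 0.000017 × 111000 × 0.9882 ≈ 1.86465 m.
Distance: √(6.105² + 1.86465²) ≈ 6.38341 m.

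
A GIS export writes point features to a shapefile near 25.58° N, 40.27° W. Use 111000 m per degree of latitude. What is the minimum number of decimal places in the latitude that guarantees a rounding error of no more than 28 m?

4

One degree of latitude covers 111000 m.
N decimal places → at most half a unit in the last place, 0.5 × 10⁻ᴺ° = 111000/2 × 10⁻ᴺ m.
Need 0.5 × 111000 × 10⁻ᴺ ≤ 28 → 10⁻ᴺ ≤ 5.045e-04, so N ≥ 3.30.
So 4 decimal places suffice (5.55 m); 3 would allow up to 55.5 m.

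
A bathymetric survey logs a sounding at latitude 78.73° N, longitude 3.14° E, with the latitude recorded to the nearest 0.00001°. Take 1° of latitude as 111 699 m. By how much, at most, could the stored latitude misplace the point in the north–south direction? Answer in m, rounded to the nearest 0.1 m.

0.6 m

Rounding to 5 decimal places leaves the latitude within ±5e-06° of the true value.
Along the meridian that is 5e-06° × 111699 m/° = 0.558495 m.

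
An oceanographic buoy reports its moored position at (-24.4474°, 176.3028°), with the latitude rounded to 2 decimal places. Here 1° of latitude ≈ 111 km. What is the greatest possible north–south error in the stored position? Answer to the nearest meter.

555 meters

Rounding to 2 decimal places leaves the latitude within ±0.005° of the true value.
Along the meridian that is 0.005° × 111000 m/° = 555 m.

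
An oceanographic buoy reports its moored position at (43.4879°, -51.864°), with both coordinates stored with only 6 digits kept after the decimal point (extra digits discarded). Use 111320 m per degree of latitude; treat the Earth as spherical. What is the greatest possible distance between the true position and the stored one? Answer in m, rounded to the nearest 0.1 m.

0.1 m

Truncating at 6 decimal places can drop up to a full unit in the last place, so each coordinate may be off by as much as 1e-06°.
N–S: 1e-06° × 111320 m/° = 0.11132 m.
East–west component at 43.4879°: 1e-06° × 111320 × cos 43.4879° ≈ 1e-06 × 80764.9 ≈ 0.0807649 m.
The two errors are perpendicular, so the maximum displacement is √(0.11132² + 0.0807649²) ≈ 0.137532 m.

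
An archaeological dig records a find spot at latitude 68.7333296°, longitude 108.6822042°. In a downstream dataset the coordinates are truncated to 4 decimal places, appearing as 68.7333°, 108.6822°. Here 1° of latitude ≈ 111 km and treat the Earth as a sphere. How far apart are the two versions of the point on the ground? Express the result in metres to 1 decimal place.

The latitude changed by +0.0000296° and the longitude by +0.0000042°.
North–south shift: 0.0000296 × 111000 = 3.2856 m.
East–west at this latitude: 0.0000042° × 111000 × cos 68.7333° ≈ 0.0000042 × 40260.8 = 0.169095 m.
Hypotenuse of the two orthogonal shifts: √(3.2856² + 0.169095²) = 3.28995 m.

3.3 metres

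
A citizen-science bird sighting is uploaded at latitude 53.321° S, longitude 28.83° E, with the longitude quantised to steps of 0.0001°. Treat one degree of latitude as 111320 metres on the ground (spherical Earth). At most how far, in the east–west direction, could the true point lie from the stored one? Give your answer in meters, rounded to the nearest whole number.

With a 0.0001° grid the true value lies within half a step, ±0.0001°/2 = ±5e-05°, of the stored one.
Parallels shrink by cos φ, so at 53.321° a degree of longitude is 111320 × 0.5973 ≈ 66494.9 m.
East–west error: 5e-05° × 66494.9 m/° ≈ 3.32475 m.

3 meters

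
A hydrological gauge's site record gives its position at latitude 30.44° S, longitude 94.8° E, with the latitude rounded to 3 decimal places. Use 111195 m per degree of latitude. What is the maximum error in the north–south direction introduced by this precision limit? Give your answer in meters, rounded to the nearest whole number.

Rounding to 3 decimal places leaves the latitude within ±0.0005° of the true value.
Along the meridian that is 0.0005° × 111195 m/° = 55.5975 m.

56 meters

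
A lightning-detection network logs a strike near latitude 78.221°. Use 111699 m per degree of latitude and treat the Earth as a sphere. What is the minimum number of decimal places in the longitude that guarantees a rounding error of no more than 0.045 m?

6

At 78.221° one degree of longitude covers 111699 × cos 78.221° ≈ 111699 × 0.2041 ≈ 22801.9 m.
Rounding to N decimal places gives at most 0.5 × 10⁻ᴺ degrees of error, i.e. 0.5 × 10⁻ᴺ × 22801.9 m.
Setting 11401 × 10⁻ᴺ ≤ 0.045 gives 10ᴺ ≥ 2.534e+05, i.e. N ≥ 5.40.
So 6 decimal places suffice (0.0114 m); 5 would allow up to 0.114 m.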